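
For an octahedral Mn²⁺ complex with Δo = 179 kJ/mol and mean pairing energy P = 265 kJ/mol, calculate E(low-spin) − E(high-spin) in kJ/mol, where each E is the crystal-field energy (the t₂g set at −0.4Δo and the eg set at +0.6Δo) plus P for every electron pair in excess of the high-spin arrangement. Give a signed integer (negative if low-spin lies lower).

172

Mn is in group 7, so Mn²⁺ is d⁵ (7 − 2 = 5).
High-spin: t₂g³ eg², CFSE = 0.0Δo = 0 kJ/mol.
For low-spin the configuration is t₂g⁵ eg⁰: orbital energy -2.0 × 179 = -358 kJ/mol, and 2 additional pairs relative to high-spin add 530 kJ/mol, giving 172 kJ/mol.
The difference is 172 − (0) = 172 kJ/mol, so high-spin lies lower.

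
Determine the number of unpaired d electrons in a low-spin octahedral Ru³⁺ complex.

1

Ru is in group 8, so Ru³⁺ is d⁵ (8 − 3 = 5).
Configuration: t₂g⁵ eg⁰, giving 1 unpaired electron.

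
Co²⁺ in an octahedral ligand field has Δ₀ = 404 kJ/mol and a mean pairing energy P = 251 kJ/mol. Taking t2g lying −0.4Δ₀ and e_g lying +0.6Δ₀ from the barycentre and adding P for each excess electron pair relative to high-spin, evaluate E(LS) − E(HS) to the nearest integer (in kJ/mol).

Group 9 minus oxidation state +2 gives a d⁷ configuration for Co²⁺.
High-spin d⁷ fills as t2g^5 e_g^2 with CFSE 5(−0.4) + 2(+0.6) = -0.8Δ₀ = -323 kJ/mol.
Low-spin: t2g^6 e_g^1, orbital CFSE = -1.8Δ₀ = -727 kJ/mol; plus 1 excess pair × P = +251 kJ/mol; total -476 kJ/mol.
The difference is -476 − (-323) = -153 kJ/mol, so low-spin lies lower.

-153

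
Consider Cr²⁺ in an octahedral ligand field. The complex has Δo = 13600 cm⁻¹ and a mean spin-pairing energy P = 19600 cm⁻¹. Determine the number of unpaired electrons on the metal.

4

Cr is in group 6, so Cr²⁺ is d⁴ (6 − 2 = 4).
Here Δo < P (13600 < 19600), so the high-spin state is favoured.
Filling d⁴ accordingly: t2g^3 e_g^1.
Unpaired electrons: 4.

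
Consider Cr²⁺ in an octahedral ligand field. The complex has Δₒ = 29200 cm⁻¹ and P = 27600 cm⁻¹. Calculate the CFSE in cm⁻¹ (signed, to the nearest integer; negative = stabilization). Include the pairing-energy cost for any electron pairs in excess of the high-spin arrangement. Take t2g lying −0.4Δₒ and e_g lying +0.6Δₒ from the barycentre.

-19120

Group 6 minus oxidation state +2 gives a d⁴ configuration for Cr²⁺.
Here Δₒ > P (29200 > 27600), so the low-spin state is favoured.
Filling d⁴ accordingly: t2g^4 e_g^0.
Orbital CFSE = -1.6Δₒ = -1.6 × 29200 = -46720 cm⁻¹.
Excess pairs vs high-spin: 1 − 0 = 1; pairing cost = +27600 cm⁻¹.
Net CFSE = -46720 + 27600 = -19120 cm⁻¹.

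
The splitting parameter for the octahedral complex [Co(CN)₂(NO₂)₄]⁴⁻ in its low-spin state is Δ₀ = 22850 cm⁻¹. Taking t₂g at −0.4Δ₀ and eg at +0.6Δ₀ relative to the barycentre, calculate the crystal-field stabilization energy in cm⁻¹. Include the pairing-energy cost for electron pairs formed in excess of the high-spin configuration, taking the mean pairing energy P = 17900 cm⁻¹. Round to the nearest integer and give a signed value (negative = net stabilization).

Ligand charges: 2×(-1) from CN⁻ and 4×(-1) from NO₂⁻ sum to -6; with overall charge -4, Co is +2.
Co is in group 9, so Co²⁺ is d⁷ (9 − 2 = 7).
Configuration: t₂g⁶ eg¹.
Orbital CFSE = 6(-0.4) + 1(0.6) = -1.8Δ₀ = -1.8 × 22850 = -41130 cm⁻¹.
High-spin d⁷ would be t₂g⁵ eg² with 2 pairs; low-spin has 3, so 1 excess pair costs +1P = +17900 cm⁻¹.
Overall CFSE = -41130 + 17900 = -23230 cm⁻¹.

-23230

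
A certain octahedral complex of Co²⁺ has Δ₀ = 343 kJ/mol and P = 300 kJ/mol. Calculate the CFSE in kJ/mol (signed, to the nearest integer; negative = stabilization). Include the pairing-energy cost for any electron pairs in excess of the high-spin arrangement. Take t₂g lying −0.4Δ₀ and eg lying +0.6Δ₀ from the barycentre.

-317

Group 9 minus oxidation state +2 gives a d⁷ configuration for Co²⁺.
With Δ₀ > P the complex is low-spin.
Configuration: t₂g⁶ eg¹.
Orbital CFSE = -1.8Δ₀ = -1.8 × 343 = -617 kJ/mol.
Excess pairs vs high-spin: 3 − 2 = 1; pairing cost = +300 kJ/mol.
Net CFSE = -617 + 300 = -317 kJ/mol.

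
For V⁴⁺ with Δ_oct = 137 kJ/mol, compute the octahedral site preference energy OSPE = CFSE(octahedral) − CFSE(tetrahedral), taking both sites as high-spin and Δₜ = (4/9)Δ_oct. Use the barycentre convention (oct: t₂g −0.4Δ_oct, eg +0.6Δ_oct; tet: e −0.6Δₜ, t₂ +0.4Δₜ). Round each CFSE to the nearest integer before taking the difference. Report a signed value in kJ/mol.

-18

V⁴⁺: group 5, so d-count = 5 − 4 = 1.
In an octahedral site d¹ (HS) is t₂g¹ eg⁰, giving CFSE(oct) = -0.4Δ_oct = -55 kJ/mol.
Tetrahedral e¹ t₂⁰ gives -0.6Δₜ = -0.6 × (4/9) × 137 = -37 kJ/mol.
OSPE = -55 − (-37) = -18 kJ/mol.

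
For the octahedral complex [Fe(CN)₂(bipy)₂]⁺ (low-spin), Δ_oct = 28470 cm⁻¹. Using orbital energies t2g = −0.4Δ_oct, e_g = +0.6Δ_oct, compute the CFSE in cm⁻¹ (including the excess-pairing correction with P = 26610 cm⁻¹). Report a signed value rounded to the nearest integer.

-3720

Ligand charges: 2×(-1) from CN⁻ and 2×(+0) from bipy sum to -2; with overall charge +1, Fe is +3.
Fe³⁺: group 8, so d-count = 8 − 3 = 5.
Electron filling gives t2g^5 e_g^0.
Orbital CFSE = 5(-0.4) + 0(0.6) = -2.0Δ_oct = -2.0 × 28470 = -56940 cm⁻¹.
Pairing penalty: 2 pairs vs 0 in the high-spin reference → 2 extra × P = 53220 cm⁻¹.
Overall CFSE = -56940 + 53220 = -3720 cm⁻¹.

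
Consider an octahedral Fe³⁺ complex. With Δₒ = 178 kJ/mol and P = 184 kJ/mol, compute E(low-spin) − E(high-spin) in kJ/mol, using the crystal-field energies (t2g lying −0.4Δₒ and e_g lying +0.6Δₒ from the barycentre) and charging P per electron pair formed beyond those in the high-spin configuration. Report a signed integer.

Fe³⁺: group 8, so d-count = 8 − 3 = 5.
In the high-spin limit (t2g^3 e_g^2) the orbital term is 0.0Δₒ = 0 kJ/mol, with no excess pairing.
Low-spin: t2g^5 e_g^0, orbital CFSE = -2.0Δₒ = -356 kJ/mol; plus 2 excess pairs × P = +368 kJ/mol; total 12 kJ/mol.
E(LS) − E(HS) = 12 − (0) = 12 kJ/mol.

12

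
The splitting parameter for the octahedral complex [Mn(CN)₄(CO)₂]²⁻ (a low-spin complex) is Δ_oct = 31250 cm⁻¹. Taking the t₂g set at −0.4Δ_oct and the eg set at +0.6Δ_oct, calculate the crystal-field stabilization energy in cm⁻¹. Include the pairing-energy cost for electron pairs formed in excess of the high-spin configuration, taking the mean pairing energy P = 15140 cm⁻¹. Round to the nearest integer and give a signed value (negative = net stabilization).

Ligand charges: 4×(-1) from CN⁻ and 2×(+0) from CO sum to -4; with overall charge -2, Mn is +2.
Mn²⁺: group 7, so d-count = 7 − 2 = 5.
Configuration: t₂g⁵ eg⁰.
The orbital stabilization is -2.0Δ_oct = -2.0 × 31250 = -62500 cm⁻¹.
Relative to high-spin t₂g³ eg² (0 paired), the low-spin configuration has 2 additional pairs, contributing +2 × 15140 = +30280 cm⁻¹.
Combining: -62500 + 30280 = -32220 cm⁻¹.

-32220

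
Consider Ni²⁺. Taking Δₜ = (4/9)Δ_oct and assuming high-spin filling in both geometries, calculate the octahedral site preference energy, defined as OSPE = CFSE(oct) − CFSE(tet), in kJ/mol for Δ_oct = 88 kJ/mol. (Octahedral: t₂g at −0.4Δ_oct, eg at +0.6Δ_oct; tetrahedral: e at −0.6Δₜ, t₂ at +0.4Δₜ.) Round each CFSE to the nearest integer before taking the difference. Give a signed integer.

-75

Ni sits in group 10; removing 2 electrons leaves Ni²⁺ with 10 − 2 = 8 d electrons.
In an octahedral site d⁸ (HS) is t₂g⁶ eg², giving CFSE(oct) = -1.2Δ_oct = -106 kJ/mol.
In a tetrahedral site the filling is e⁴ t₂⁴: CFSE(tet) = -0.8Δₜ = -0.8 × (4/9)(88) = -31 kJ/mol.
OSPE = CFSE(oct) − CFSE(tet) = -106 − (-31) = -75 kJ/mol.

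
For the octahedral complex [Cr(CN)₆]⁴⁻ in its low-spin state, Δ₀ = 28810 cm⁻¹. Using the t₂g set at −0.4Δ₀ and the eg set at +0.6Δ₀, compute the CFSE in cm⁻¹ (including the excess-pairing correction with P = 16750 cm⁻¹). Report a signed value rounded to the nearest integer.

Each CN⁻ contributes -1; 6 × (-1) = -6. With overall charge -4, Cr is in the +2 oxidation state.
Cr²⁺: group 6, so d-count = 6 − 2 = 4.
Configuration: t₂g⁴ eg⁰.
CFSE(orbital) = 4×(-0.4Δ₀) + 0×(0.6Δ₀) = -1.6Δ₀; with Δ₀ = 28810 cm⁻¹ that is -46096 cm⁻¹.
Relative to high-spin t₂g³ eg¹ (0 paired), the low-spin configuration has 1 additional pair, contributing +1 × 16750 = +16750 cm⁻¹.
Overall CFSE = -46096 + 16750 = -29346 cm⁻¹.

-29346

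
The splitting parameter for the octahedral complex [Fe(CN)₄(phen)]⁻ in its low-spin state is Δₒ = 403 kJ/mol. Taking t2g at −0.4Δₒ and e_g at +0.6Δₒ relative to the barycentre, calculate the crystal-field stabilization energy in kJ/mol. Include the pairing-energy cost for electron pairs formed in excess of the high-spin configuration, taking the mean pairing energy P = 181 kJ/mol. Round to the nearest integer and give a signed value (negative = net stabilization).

Ligand charges: 4×(-1) from CN⁻ and 1×(+0) from phen sum to -4; with overall charge -1, Fe is +3.
Fe sits in group 8; removing 3 electrons leaves Fe³⁺ with 8 − 3 = 5 d electrons.
Electron filling gives t2g^5 e_g^0.
CFSE(orbital) = 5×(-0.4Δₒ) + 0×(0.6Δₒ) = -2.0Δₒ; with Δₒ = 403 kJ/mol that is -806 kJ/mol.
Relative to high-spin t2g^3 e_g^2 (0 paired), the low-spin configuration has 2 additional pairs, contributing +2 × 181 = +362 kJ/mol.
Combining: -806 + 362 = -444 kJ/mol.

-444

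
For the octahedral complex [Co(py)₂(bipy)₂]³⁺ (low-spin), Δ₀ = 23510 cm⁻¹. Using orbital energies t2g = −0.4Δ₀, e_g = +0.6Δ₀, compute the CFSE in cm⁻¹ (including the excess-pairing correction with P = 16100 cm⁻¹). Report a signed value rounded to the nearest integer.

Ligand charges: 2×(+0) from py and 2×(+0) from bipy sum to +0; with overall charge +3, Co is +3.
Co sits in group 9; removing 3 electrons leaves Co³⁺ with 9 − 3 = 6 d electrons.
Configuration: t2g^6 e_g^0.
The orbital stabilization is -2.4Δ₀ = -2.4 × 23510 = -56424 cm⁻¹.
Relative to high-spin t2g^4 e_g^2 (1 paired), the low-spin configuration has 2 additional pairs, contributing +2 × 16100 = +32200 cm⁻¹.
Overall CFSE = -56424 + 32200 = -24224 cm⁻¹.

-24224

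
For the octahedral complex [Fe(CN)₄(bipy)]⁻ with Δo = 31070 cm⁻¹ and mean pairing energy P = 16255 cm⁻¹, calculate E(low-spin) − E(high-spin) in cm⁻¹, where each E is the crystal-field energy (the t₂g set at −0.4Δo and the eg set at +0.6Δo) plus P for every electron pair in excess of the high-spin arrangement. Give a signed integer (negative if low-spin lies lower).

Ligand charges: 4×(-1) from CN⁻ and 1×(+0) from bipy sum to -4; with overall charge -1, Fe is +3.
Group 8 minus oxidation state +3 gives a d⁵ configuration for Fe³⁺.
High-spin: t₂g³ eg², CFSE = 0.0Δo = 0 cm⁻¹.
Low-spin: t₂g⁵ eg⁰, orbital CFSE = -2.0Δo = -62140 cm⁻¹; plus 2 excess pairs × P = +32510 cm⁻¹; total -29630 cm⁻¹.
The difference is -29630 − (0) = -29630 cm⁻¹, so low-spin lies lower.

-29630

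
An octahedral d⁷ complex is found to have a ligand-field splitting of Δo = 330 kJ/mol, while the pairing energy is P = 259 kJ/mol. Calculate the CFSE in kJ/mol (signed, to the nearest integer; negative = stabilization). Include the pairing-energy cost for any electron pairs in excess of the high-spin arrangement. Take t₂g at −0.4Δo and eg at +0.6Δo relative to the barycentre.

Here Δo > P (330 > 259), so the low-spin state is favoured.
Configuration: t₂g⁶ eg¹.
Orbital CFSE = -1.8Δo = -1.8 × 330 = -594 kJ/mol.
Excess pairs vs high-spin: 3 − 2 = 1; pairing cost = +259 kJ/mol.
Net CFSE = -594 + 259 = -335 kJ/mol.

-335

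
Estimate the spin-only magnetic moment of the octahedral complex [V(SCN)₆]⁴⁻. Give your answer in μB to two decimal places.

Each SCN⁻ contributes -1; 6 × (-1) = -6. With overall charge -4, V is in the +2 oxidation state.
V sits in group 5; removing 2 electrons leaves V²⁺ with 5 − 2 = 3 d electrons.
Configuration: t₂g³ eg⁰ → 3 unpaired electrons.
μ(spin-only) = √[3(3+2)] = √15 ≈ 3.87 μB.

3.87 μB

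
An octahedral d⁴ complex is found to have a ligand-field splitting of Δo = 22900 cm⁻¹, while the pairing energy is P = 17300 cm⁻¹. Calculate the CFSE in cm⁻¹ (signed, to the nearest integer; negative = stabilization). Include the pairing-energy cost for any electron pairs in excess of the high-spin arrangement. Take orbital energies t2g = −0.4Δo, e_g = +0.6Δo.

Since Δo = 22900 cm⁻¹ > P = 17300 cm⁻¹, the complex adopts the low-spin configuration.
Filling d⁴ accordingly: t2g^4 e_g^0.
Orbital CFSE = -1.6Δo = -1.6 × 22900 = -36640 cm⁻¹.
Excess pairs vs high-spin: 1 − 0 = 1; pairing cost = +17300 cm⁻¹.
Net CFSE = -36640 + 17300 = -19340 cm⁻¹.

-19340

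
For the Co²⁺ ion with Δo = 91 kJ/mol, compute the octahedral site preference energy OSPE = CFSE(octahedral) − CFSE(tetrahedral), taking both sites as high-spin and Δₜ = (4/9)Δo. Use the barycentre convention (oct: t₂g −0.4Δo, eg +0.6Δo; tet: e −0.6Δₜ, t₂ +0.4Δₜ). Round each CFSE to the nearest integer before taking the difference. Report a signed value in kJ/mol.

-24

Co is in group 9, so Co²⁺ is d⁷ (9 − 2 = 7).
Octahedral (high-spin): t₂g⁵ eg², CFSE = 5(−0.4) + 2(+0.6) = -0.8Δo = -0.8 × 91 = -73 kJ/mol.
Tetrahedral: e⁴ t₂³, CFSE = 4(−0.6) + 3(+0.4) = -1.2Δₜ = -1.2 × (4/9) × 91 = -49 kJ/mol.
OSPE = -73 − (-49) = -24 kJ/mol.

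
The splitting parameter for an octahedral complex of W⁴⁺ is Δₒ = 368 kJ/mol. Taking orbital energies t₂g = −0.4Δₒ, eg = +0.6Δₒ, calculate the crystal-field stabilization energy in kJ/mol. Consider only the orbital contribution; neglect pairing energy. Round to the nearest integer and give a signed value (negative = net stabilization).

W⁴⁺: group 6, so d-count = 6 − 4 = 2.
The d² electrons fill as t₂g² eg⁰.
Orbital CFSE = 2(-0.4) + 0(0.6) = -0.8Δₒ = -0.8 × 368 = -294 kJ/mol.

-294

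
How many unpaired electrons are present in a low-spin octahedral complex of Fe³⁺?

Fe³⁺: group 8, so d-count = 8 − 3 = 5.
Configuration: t₂g⁵ eg⁰, giving 1 unpaired electron.

1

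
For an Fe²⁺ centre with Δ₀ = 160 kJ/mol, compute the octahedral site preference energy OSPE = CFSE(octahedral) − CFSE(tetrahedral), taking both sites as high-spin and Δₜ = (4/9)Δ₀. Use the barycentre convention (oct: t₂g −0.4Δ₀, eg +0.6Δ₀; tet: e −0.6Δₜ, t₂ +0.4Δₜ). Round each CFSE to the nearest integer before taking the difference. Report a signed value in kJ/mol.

Fe²⁺: group 8, so d-count = 8 − 2 = 6.
In an octahedral site d⁶ (HS) is t2g^4 e_g^2, giving CFSE(oct) = -0.4Δ₀ = -64 kJ/mol.
Tetrahedral e^3 t2^3 gives -0.6Δₜ = -0.6 × (4/9) × 160 = -43 kJ/mol.
Subtracting, OSPE = -64 − (-43) = -21 kJ/mol.

-21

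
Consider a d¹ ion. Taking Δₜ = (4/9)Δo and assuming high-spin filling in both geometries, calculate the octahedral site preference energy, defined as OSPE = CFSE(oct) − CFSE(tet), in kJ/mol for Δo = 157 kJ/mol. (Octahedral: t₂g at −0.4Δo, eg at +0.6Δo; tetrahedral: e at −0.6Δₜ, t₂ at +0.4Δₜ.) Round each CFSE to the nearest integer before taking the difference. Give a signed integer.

-21

Octahedral (high-spin): t₂g¹ eg⁰, CFSE = 1(−0.4) + 0(+0.6) = -0.4Δo = -0.4 × 157 = -63 kJ/mol.
Tetrahedral: e¹ t₂⁰, CFSE = 1(−0.6) + 0(+0.4) = -0.6Δₜ = -0.6 × (4/9) × 157 = -42 kJ/mol.
Subtracting, OSPE = -63 − (-42) = -21 kJ/mol.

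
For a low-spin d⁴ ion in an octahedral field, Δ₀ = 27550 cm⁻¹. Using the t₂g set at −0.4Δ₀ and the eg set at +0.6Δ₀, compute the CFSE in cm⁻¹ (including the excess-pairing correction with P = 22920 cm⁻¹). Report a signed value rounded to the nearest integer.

-21160

The d⁴ electrons fill as t₂g⁴ eg⁰.
Orbital CFSE = 4(-0.4) + 0(0.6) = -1.6Δ₀ = -1.6 × 27550 = -44080 cm⁻¹.
Relative to high-spin t₂g³ eg¹ (0 paired), the low-spin configuration has 1 additional pair, contributing +1 × 22920 = +22920 cm⁻¹.
Overall CFSE = -44080 + 22920 = -21160 cm⁻¹.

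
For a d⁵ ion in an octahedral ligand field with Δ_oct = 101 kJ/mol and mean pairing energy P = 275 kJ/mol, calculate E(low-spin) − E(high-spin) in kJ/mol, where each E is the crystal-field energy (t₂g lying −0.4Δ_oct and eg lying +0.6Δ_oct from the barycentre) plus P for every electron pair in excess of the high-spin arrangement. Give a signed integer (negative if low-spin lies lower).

348

In the high-spin limit (t₂g³ eg²) the orbital term is 0.0Δ_oct = 0 kJ/mol, with no excess pairing.
For low-spin the configuration is t₂g⁵ eg⁰: orbital energy -2.0 × 101 = -202 kJ/mol, and 2 additional pairs relative to high-spin add 550 kJ/mol, giving 348 kJ/mol.
E(LS) − E(HS) = 348 − (0) = 348 kJ/mol.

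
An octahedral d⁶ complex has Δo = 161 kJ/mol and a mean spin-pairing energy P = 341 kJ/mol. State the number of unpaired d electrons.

Here Δo < P (161 < 341), so the high-spin state is favoured.
That gives t2g^4 e_g^2.
Unpaired electrons: 4.

4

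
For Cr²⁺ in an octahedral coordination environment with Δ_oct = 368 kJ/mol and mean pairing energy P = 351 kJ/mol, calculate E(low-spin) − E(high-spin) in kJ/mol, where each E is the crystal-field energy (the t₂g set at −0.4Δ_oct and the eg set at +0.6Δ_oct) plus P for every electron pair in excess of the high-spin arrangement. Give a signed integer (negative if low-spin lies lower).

-17

Cr sits in group 6; removing 2 electrons leaves Cr²⁺ with 6 − 2 = 4 d electrons.
In the high-spin limit (t₂g³ eg¹) the orbital term is -0.6Δ_oct = -221 kJ/mol, with no excess pairing.
For low-spin the configuration is t₂g⁴ eg⁰: orbital energy -1.6 × 368 = -589 kJ/mol, and 1 additional pair relative to high-spin adds 351 kJ/mol, giving -238 kJ/mol.
The difference is -238 − (-221) = -17 kJ/mol, so low-spin lies lower.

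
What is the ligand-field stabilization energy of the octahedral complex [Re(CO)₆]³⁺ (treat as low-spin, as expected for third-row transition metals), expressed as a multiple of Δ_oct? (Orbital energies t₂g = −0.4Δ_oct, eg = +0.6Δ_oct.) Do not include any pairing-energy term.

CO is neutral, so the +3 overall charge sits on Re: oxidation state +3.
Re sits in group 7; removing 3 electrons leaves Re³⁺ with 7 − 3 = 4 d electrons.
Configuration: t₂g⁴ eg⁰.
CFSE = 4(-0.4Δ_oct) + 0(0.6Δ_oct) = -1.6Δ_oct + 0.0Δ_oct = -1.6Δ_oct.

-1.6 Δ_oct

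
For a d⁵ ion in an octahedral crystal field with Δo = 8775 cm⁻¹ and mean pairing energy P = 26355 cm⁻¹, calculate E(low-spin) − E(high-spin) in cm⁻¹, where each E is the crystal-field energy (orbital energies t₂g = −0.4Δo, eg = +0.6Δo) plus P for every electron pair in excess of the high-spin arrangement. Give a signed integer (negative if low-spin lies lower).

35160

High-spin: t₂g³ eg², CFSE = 0.0Δo = 0 cm⁻¹.
Low-spin: t₂g⁵ eg⁰, orbital CFSE = -2.0Δo = -17550 cm⁻¹; plus 2 excess pairs × P = +52710 cm⁻¹; total 35160 cm⁻¹.
Thus E(LS) − E(HS) = 35160 cm⁻¹.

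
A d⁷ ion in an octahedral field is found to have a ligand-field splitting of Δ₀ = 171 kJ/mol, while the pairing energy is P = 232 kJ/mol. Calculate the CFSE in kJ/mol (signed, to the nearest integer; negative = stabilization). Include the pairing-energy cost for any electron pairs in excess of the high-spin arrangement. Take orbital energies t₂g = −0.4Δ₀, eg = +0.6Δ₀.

Here Δ₀ < P (171 < 232), so the high-spin state is favoured.
That gives t₂g⁵ eg².
Orbital CFSE = -0.8Δ₀ = -0.8 × 171 = -137 kJ/mol.
High-spin has no excess pairs, so no pairing correction applies.

-137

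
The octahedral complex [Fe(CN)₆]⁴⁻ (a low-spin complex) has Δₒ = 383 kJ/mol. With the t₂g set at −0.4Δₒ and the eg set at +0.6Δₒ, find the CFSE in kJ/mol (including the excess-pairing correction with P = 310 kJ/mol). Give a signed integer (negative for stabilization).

-299

Each CN⁻ contributes -1; 6 × (-1) = -6. With overall charge -4, Fe is in the +2 oxidation state.
Fe is in group 8, so Fe²⁺ is d⁶ (8 − 2 = 6).
The d⁶ electrons fill as t₂g⁶ eg⁰.
The orbital stabilization is -2.4Δₒ = -2.4 × 383 = -919 kJ/mol.
Pairing penalty: 3 pairs vs 1 in the high-spin reference → 2 extra × P = 620 kJ/mol.
Net CFSE = -919 + 620 = -299 kJ/mol.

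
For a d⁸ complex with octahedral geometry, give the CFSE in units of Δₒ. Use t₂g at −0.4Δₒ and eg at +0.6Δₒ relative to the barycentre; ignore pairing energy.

-1.2 Δₒ

Configuration: t₂g⁶ eg².
CFSE = 6(-0.4Δₒ) + 2(0.6Δₒ) = -2.4Δₒ + 1.2Δₒ = -1.2Δₒ.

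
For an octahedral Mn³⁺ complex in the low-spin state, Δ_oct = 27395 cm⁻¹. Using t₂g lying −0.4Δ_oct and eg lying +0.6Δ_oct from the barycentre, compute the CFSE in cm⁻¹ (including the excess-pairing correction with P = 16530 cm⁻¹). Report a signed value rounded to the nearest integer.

Group 7 minus oxidation state +3 gives a d⁴ configuration for Mn³⁺.
Configuration: t₂g⁴ eg⁰.
CFSE(orbital) = 4×(-0.4Δ_oct) + 0×(0.6Δ_oct) = -1.6Δ_oct; with Δ_oct = 27395 cm⁻¹ that is -43832 cm⁻¹.
Pairing penalty: 1 pair vs 0 in the high-spin reference → 1 extra × P = 16530 cm⁻¹.
Combining: -43832 + 16530 = -27302 cm⁻¹.

-27302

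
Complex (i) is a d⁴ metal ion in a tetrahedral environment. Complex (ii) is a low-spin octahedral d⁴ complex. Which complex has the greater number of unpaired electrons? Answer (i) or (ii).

(i)

(i): Tetrahedral fields are weak (Δₜ ≈ 4/9 Δₒ), so electrons fill high-spin; e^2 t2^2 → 4 unpaired.
(ii): t₂g⁴ eg⁰ → 2 unpaired.
So (i) has more unpaired electrons.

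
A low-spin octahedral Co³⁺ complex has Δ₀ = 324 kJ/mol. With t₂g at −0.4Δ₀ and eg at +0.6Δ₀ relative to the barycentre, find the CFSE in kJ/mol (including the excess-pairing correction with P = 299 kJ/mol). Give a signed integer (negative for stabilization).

-180

Co sits in group 9; removing 3 electrons leaves Co³⁺ with 9 − 3 = 6 d electrons.
Configuration: t₂g⁶ eg⁰.
CFSE(orbital) = 6×(-0.4Δ₀) + 0×(0.6Δ₀) = -2.4Δ₀; with Δ₀ = 324 kJ/mol that is -778 kJ/mol.
Pairing penalty: 3 pairs vs 1 in the high-spin reference → 2 extra × P = 598 kJ/mol.
Combining: -778 + 598 = -180 kJ/mol.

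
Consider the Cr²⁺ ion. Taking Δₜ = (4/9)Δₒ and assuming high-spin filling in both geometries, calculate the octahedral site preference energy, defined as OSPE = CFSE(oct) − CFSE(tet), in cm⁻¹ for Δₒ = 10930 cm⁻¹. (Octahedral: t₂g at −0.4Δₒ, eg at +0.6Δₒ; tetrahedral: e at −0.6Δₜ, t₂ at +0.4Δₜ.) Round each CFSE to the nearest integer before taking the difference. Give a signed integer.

Cr sits in group 6; removing 2 electrons leaves Cr²⁺ with 6 − 2 = 4 d electrons.
Octahedral high-spin t₂g³ eg¹: CFSE = -0.6 × 10930 = -6558 cm⁻¹.
In a tetrahedral site the filling is e² t₂²: CFSE(tet) = -0.4Δₜ = -0.4 × (4/9)(10930) = -1943 cm⁻¹.
Subtracting, OSPE = -6558 − (-1943) = -4615 cm⁻¹.

-4615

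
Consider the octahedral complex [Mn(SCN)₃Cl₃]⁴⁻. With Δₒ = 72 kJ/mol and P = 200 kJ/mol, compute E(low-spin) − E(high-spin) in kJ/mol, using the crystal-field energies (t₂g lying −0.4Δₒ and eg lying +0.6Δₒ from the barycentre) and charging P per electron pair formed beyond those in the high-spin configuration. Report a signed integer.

256

Ligand charges: 3×(-1) from SCN⁻ and 3×(-1) from Cl⁻ sum to -6; with overall charge -4, Mn is +2.
Group 7 minus oxidation state +2 gives a d⁵ configuration for Mn²⁺.
In the high-spin limit (t₂g³ eg²) the orbital term is 0.0Δₒ = 0 kJ/mol, with no excess pairing.
For low-spin the configuration is t₂g⁵ eg⁰: orbital energy -2.0 × 72 = -144 kJ/mol, and 2 additional pairs relative to high-spin add 400 kJ/mol, giving 256 kJ/mol.
Thus E(LS) − E(HS) = 256 kJ/mol.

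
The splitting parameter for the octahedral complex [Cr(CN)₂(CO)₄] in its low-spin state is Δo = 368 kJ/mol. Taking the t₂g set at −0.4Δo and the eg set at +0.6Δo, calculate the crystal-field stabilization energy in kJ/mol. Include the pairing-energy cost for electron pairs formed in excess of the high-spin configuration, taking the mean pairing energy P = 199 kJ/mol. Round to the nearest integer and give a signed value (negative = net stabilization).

-390

Ligand charges: 2×(-1) from CN⁻ and 4×(+0) from CO sum to -2; with overall charge +0, Cr is +2.
Cr sits in group 6; removing 2 electrons leaves Cr²⁺ with 6 − 2 = 4 d electrons.
The d⁴ electrons fill as t₂g⁴ eg⁰.
The orbital stabilization is -1.6Δo = -1.6 × 368 = -589 kJ/mol.
Relative to high-spin t₂g³ eg¹ (0 paired), the low-spin configuration has 1 additional pair, contributing +1 × 199 = +199 kJ/mol.
Net CFSE = -589 + 199 = -390 kJ/mol.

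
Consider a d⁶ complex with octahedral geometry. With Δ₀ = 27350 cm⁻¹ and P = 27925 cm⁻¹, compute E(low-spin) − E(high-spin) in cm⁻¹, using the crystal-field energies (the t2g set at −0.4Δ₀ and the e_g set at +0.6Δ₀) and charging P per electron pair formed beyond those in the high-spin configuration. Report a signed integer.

High-spin d⁶ fills as t2g^4 e_g^2 with CFSE 4(−0.4) + 2(+0.6) = -0.4Δ₀ = -10940 cm⁻¹.
Low-spin t2g^6 e_g^0 gives -2.4Δ₀ = -65640 cm⁻¹, but forming 2 extra pairs costs 2P = 55850 cm⁻¹, so E(LS) = -65640 + 55850 = -9790 cm⁻¹.
Thus E(LS) − E(HS) = 1150 cm⁻¹.

1150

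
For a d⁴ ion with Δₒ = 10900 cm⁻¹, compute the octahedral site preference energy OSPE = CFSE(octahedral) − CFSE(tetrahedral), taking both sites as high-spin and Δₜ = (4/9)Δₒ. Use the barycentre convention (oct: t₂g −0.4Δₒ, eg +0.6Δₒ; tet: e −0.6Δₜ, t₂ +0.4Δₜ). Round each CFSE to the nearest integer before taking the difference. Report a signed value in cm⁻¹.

Octahedral (high-spin): t2g^3 e_g^1, CFSE = 3(−0.4) + 1(+0.6) = -0.6Δₒ = -0.6 × 10900 = -6540 cm⁻¹.
In a tetrahedral site the filling is e^2 t2^2: CFSE(tet) = -0.4Δₜ = -0.4 × (4/9)(10900) = -1938 cm⁻¹.
OSPE = CFSE(oct) − CFSE(tet) = -6540 − (-1938) = -4602 cm⁻¹.

-4602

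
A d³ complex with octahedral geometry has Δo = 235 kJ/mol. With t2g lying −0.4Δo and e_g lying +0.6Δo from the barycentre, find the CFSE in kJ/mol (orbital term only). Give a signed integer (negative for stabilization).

-282

Electron filling gives t2g^3 e_g^0.
Orbital CFSE = 3(-0.4) + 0(0.6) = -1.2Δo = -1.2 × 235 = -282 kJ/mol.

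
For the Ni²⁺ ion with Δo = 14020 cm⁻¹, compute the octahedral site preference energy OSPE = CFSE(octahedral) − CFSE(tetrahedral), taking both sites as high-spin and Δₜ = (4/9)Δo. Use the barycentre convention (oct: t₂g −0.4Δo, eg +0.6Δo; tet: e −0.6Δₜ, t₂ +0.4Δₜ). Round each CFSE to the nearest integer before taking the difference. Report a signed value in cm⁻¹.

Group 10 minus oxidation state +2 gives a d⁸ configuration for Ni²⁺.
Octahedral high-spin t₂g⁶ eg²: CFSE = -1.2 × 14020 = -16824 cm⁻¹.
In a tetrahedral site the filling is e⁴ t₂⁴: CFSE(tet) = -0.8Δₜ = -0.8 × (4/9)(14020) = -4985 cm⁻¹.
Subtracting, OSPE = -16824 − (-4985) = -11839 cm⁻¹.

-11839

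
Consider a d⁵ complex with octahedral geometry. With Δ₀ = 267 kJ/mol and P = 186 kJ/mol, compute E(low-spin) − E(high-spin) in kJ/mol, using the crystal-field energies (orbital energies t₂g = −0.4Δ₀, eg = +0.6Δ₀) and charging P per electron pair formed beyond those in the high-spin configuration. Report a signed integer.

-162

High-spin: t₂g³ eg², CFSE = 0.0Δ₀ = 0 kJ/mol.
Low-spin: t₂g⁵ eg⁰, orbital CFSE = -2.0Δ₀ = -534 kJ/mol; plus 2 excess pairs × P = +372 kJ/mol; total -162 kJ/mol.
E(LS) − E(HS) = -162 − (0) = -162 kJ/mol.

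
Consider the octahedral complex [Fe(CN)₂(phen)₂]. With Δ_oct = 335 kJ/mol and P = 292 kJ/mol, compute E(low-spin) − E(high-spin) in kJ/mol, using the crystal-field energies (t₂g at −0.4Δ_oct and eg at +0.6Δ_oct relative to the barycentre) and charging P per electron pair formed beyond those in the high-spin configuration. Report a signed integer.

-86

Ligand charges: 2×(-1) from CN⁻ and 2×(+0) from phen sum to -2; with overall charge +0, Fe is +2.
Fe sits in group 8; removing 2 electrons leaves Fe²⁺ with 8 − 2 = 6 d electrons.
High-spin d⁶ fills as t₂g⁴ eg² with CFSE 4(−0.4) + 2(+0.6) = -0.4Δ_oct = -134 kJ/mol.
Low-spin: t₂g⁶ eg⁰, orbital CFSE = -2.4Δ_oct = -804 kJ/mol; plus 2 excess pairs × P = +584 kJ/mol; total -220 kJ/mol.
The difference is -220 − (-134) = -86 kJ/mol, so low-spin lies lower.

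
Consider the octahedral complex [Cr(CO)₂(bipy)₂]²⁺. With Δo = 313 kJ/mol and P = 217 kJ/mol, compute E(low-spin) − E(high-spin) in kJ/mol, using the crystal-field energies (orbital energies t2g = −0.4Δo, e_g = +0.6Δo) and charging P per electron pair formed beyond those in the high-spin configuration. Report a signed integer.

Ligand charges: 2×(+0) from CO and 2×(+0) from bipy sum to +0; with overall charge +2, Cr is +2.
Cr sits in group 6; removing 2 electrons leaves Cr²⁺ with 6 − 2 = 4 d electrons.
High-spin d⁴ fills as t2g^3 e_g^1 with CFSE 3(−0.4) + 1(+0.6) = -0.6Δo = -188 kJ/mol.
For low-spin the configuration is t2g^4 e_g^0: orbital energy -1.6 × 313 = -501 kJ/mol, and 1 additional pair relative to high-spin adds 217 kJ/mol, giving -284 kJ/mol.
The difference is -284 − (-188) = -96 kJ/mol, so low-spin lies lower.

-96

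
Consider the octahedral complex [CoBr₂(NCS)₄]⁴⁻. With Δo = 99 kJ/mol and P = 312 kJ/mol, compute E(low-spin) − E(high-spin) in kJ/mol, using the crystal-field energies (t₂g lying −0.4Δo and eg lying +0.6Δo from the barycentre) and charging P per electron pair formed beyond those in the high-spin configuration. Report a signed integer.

213

Ligand charges: 2×(-1) from Br⁻ and 4×(-1) from NCS⁻ sum to -6; with overall charge -4, Co is +2.
Co is in group 9, so Co²⁺ is d⁷ (9 − 2 = 7).
High-spin d⁷ fills as t₂g⁵ eg² with CFSE 5(−0.4) + 2(+0.6) = -0.8Δo = -79 kJ/mol.
For low-spin the configuration is t₂g⁶ eg¹: orbital energy -1.8 × 99 = -178 kJ/mol, and 1 additional pair relative to high-spin adds 312 kJ/mol, giving 134 kJ/mol.
E(LS) − E(HS) = 134 − (-79) = 213 kJ/mol.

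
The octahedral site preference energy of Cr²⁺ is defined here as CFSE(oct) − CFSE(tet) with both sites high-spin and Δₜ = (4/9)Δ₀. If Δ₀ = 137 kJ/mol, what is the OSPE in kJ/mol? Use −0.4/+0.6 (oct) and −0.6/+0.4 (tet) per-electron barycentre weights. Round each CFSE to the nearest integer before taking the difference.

Cr sits in group 6; removing 2 electrons leaves Cr²⁺ with 6 − 2 = 4 d electrons.
In an octahedral site d⁴ (HS) is t₂g³ eg¹, giving CFSE(oct) = -0.6Δ₀ = -82 kJ/mol.
Tetrahedral e² t₂² gives -0.4Δₜ = -0.4 × (4/9) × 137 = -24 kJ/mol.
OSPE = CFSE(oct) − CFSE(tet) = -82 − (-24) = -58 kJ/mol.

-58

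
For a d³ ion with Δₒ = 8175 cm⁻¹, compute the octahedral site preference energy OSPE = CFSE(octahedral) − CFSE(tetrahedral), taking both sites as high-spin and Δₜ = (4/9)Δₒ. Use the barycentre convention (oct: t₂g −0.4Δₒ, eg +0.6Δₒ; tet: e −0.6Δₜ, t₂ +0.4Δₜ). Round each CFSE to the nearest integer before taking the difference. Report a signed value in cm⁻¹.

-6903

In an octahedral site d³ (HS) is t₂g³ eg⁰, giving CFSE(oct) = -1.2Δₒ = -9810 cm⁻¹.
Tetrahedral e² t₂¹ gives -0.8Δₜ = -0.8 × (4/9) × 8175 = -2907 cm⁻¹.
OSPE = -9810 − (-2907) = -6903 cm⁻¹.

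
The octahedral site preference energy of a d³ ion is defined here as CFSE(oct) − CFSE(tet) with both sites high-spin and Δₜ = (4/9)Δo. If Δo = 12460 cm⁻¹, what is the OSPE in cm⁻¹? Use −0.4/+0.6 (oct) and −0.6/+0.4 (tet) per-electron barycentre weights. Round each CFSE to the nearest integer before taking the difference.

Octahedral high-spin t₂g³ eg⁰: CFSE = -1.2 × 12460 = -14952 cm⁻¹.
Tetrahedral e² t₂¹ gives -0.8Δₜ = -0.8 × (4/9) × 12460 = -4430 cm⁻¹.
OSPE = CFSE(oct) − CFSE(tet) = -14952 − (-4430) = -10522 cm⁻¹.

-10522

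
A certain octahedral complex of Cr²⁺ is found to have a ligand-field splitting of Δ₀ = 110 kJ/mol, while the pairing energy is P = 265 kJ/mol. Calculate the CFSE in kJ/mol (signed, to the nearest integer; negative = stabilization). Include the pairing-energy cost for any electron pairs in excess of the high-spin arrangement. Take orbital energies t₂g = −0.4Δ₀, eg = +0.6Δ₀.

-66

Cr²⁺: group 6, so d-count = 6 − 2 = 4.
Δ₀ < P, so pairing is avoided: the ground state is high-spin.
Configuration: t₂g³ eg¹.
Orbital CFSE = -0.6Δ₀ = -0.6 × 110 = -66 kJ/mol.
High-spin has no excess pairs, so no pairing correction applies.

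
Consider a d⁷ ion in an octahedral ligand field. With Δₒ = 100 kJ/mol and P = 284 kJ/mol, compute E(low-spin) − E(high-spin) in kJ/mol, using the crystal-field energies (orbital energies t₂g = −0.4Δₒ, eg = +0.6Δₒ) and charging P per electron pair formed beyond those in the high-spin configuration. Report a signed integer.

184

High-spin d⁷ fills as t₂g⁵ eg² with CFSE 5(−0.4) + 2(+0.6) = -0.8Δₒ = -80 kJ/mol.
For low-spin the configuration is t₂g⁶ eg¹: orbital energy -1.8 × 100 = -180 kJ/mol, and 1 additional pair relative to high-spin adds 284 kJ/mol, giving 104 kJ/mol.
The difference is 104 − (-80) = 184 kJ/mol, so high-spin lies lower.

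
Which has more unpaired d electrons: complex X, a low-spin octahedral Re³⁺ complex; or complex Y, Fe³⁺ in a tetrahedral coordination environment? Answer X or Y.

Y

X: Re sits in group 7; removing 3 electrons leaves Re³⁺ with 7 − 3 = 4 d electrons; t₂g⁴ eg⁰ → 2 unpaired.
Y: Group 8 minus oxidation state +3 gives a d⁵ configuration for Fe³⁺; With tetrahedral geometry the complex is necessarily high-spin; e^2 t2^3 → 5 unpaired.
So Y has more unpaired electrons.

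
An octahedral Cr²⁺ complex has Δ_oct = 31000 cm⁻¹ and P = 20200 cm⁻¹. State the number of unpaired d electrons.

Cr sits in group 6; removing 2 electrons leaves Cr²⁺ with 6 − 2 = 4 d electrons.
Since Δ_oct = 31000 cm⁻¹ > P = 20200 cm⁻¹, the complex adopts the low-spin configuration.
That gives t₂g⁴ eg⁰.
Unpaired electrons: 2.

2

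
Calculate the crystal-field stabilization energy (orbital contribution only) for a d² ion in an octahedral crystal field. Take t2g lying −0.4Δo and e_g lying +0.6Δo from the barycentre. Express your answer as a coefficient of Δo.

For octahedral d² the high- and low-spin configurations coincide.
Configuration: t2g^2 e_g^0.
CFSE = 2(-0.4Δo) + 0(0.6Δo) = -0.8Δo + 0.0Δo = -0.8Δo.

-0.8 Δo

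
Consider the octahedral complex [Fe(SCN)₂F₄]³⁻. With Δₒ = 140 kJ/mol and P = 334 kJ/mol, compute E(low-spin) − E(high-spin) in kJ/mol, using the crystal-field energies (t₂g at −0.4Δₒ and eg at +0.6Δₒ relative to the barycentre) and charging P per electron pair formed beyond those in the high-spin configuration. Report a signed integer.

388

Ligand charges: 2×(-1) from SCN⁻ and 4×(-1) from F⁻ sum to -6; with overall charge -3, Fe is +3.
Group 8 minus oxidation state +3 gives a d⁵ configuration for Fe³⁺.
In the high-spin limit (t₂g³ eg²) the orbital term is 0.0Δₒ = 0 kJ/mol, with no excess pairing.
Low-spin t₂g⁵ eg⁰ gives -2.0Δₒ = -280 kJ/mol, but forming 2 extra pairs costs 2P = 668 kJ/mol, so E(LS) = -280 + 668 = 388 kJ/mol.
Thus E(LS) − E(HS) = 388 kJ/mol.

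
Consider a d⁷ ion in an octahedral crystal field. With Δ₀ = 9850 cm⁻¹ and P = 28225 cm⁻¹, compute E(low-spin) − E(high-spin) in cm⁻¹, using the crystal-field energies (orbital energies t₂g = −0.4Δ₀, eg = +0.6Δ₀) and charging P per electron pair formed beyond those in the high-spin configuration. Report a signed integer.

High-spin d⁷ fills as t₂g⁵ eg² with CFSE 5(−0.4) + 2(+0.6) = -0.8Δ₀ = -7880 cm⁻¹.
Low-spin: t₂g⁶ eg¹, orbital CFSE = -1.8Δ₀ = -17730 cm⁻¹; plus 1 excess pair × P = +28225 cm⁻¹; total 10495 cm⁻¹.
E(LS) − E(HS) = 10495 − (-7880) = 18375 cm⁻¹.

18375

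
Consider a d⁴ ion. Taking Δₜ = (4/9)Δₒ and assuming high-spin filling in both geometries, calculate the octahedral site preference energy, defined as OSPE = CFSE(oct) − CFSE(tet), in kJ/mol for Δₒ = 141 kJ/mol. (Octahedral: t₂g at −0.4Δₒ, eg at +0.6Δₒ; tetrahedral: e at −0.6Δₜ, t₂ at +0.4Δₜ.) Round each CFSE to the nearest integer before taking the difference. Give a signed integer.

-60

Octahedral (high-spin): t₂g³ eg¹, CFSE = 3(−0.4) + 1(+0.6) = -0.6Δₒ = -0.6 × 141 = -85 kJ/mol.
Tetrahedral e² t₂² gives -0.4Δₜ = -0.4 × (4/9) × 141 = -25 kJ/mol.
OSPE = -85 − (-25) = -60 kJ/mol.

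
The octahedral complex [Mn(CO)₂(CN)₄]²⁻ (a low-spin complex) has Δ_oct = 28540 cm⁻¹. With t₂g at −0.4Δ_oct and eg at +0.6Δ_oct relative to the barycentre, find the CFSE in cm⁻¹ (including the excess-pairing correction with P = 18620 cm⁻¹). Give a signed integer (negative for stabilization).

Ligand charges: 2×(+0) from CO and 4×(-1) from CN⁻ sum to -4; with overall charge -2, Mn is +2.
Mn sits in group 7; removing 2 electrons leaves Mn²⁺ with 7 − 2 = 5 d electrons.
The d⁵ electrons fill as t₂g⁵ eg⁰.
The orbital stabilization is -2.0Δ_oct = -2.0 × 28540 = -57080 cm⁻¹.
Relative to high-spin t₂g³ eg² (0 paired), the low-spin configuration has 2 additional pairs, contributing +2 × 18620 = +37240 cm⁻¹.
Overall CFSE = -57080 + 37240 = -19840 cm⁻¹.

-19840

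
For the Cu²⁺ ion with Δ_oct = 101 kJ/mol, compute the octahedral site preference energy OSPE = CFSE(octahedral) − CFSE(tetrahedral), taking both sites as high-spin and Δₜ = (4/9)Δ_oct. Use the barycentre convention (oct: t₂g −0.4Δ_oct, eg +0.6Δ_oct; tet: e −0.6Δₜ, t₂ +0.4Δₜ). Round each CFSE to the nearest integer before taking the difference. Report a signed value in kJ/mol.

-43

Cu sits in group 11; removing 2 electrons leaves Cu²⁺ with 11 − 2 = 9 d electrons.
In an octahedral site d⁹ (HS) is t₂g⁶ eg³, giving CFSE(oct) = -0.6Δ_oct = -61 kJ/mol.
Tetrahedral: e⁴ t₂⁵, CFSE = 4(−0.6) + 5(+0.4) = -0.4Δₜ = -0.4 × (4/9) × 101 = -18 kJ/mol.
OSPE = -61 − (-18) = -43 kJ/mol.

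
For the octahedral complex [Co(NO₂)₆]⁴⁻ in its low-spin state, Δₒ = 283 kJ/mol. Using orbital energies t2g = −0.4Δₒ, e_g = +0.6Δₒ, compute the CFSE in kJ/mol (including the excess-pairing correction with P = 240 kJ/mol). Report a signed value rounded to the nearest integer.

Each NO₂⁻ contributes -1; 6 × (-1) = -6. With overall charge -4, Co is in the +2 oxidation state.
Group 9 minus oxidation state +2 gives a d⁷ configuration for Co²⁺.
The d⁷ electrons fill as t2g^6 e_g^1.
The orbital stabilization is -1.8Δₒ = -1.8 × 283 = -509 kJ/mol.
Relative to high-spin t2g^5 e_g^2 (2 paired), the low-spin configuration has 1 additional pair, contributing +1 × 240 = +240 kJ/mol.
Overall CFSE = -509 + 240 = -269 kJ/mol.

-269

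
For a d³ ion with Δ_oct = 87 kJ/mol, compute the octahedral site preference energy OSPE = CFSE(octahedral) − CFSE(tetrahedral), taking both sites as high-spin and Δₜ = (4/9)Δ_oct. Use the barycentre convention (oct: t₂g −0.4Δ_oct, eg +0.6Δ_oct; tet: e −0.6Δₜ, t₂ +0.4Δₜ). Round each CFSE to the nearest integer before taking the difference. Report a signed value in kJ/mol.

-73

Octahedral (high-spin): t2g^3 e_g^0, CFSE = 3(−0.4) + 0(+0.6) = -1.2Δ_oct = -1.2 × 87 = -104 kJ/mol.
Tetrahedral e^2 t2^1 gives -0.8Δₜ = -0.8 × (4/9) × 87 = -31 kJ/mol.
OSPE = -104 − (-31) = -73 kJ/mol.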